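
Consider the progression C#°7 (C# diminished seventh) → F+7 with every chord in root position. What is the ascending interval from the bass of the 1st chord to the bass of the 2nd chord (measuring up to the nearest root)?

d4

The roots are C# and F.
From C# to F: 4 semitones over a fourth = diminished.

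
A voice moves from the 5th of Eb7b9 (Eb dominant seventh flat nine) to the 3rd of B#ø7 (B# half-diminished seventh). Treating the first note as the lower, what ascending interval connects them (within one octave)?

augmented third

Eb7b9 (Eb dominant seventh flat nine) has Bb as its 5th, and B#ø7 (B# half-diminished seventh) has D# as its 3rd.
3 letter names make it a third; at 5 semitones (a half step wider than major) the quality is augmented.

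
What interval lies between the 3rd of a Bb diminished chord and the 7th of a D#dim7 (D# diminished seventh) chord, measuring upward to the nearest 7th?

The 3rd of Bb diminished is Db; the 7th of D#dim7 (D# diminished seventh) is C.
Counting 7 letters and 11 half steps from Db gives a major seventh.

major 7th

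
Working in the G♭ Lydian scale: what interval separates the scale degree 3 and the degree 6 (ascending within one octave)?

perfect fourth

Spelling the G♭ Lydian scale: G♭ A♭ B♭ C D♭ E♭ F.
That puts B♭ below E♭.
From B♭ to E♭ is 5 semitones, exactly the perfect fourth.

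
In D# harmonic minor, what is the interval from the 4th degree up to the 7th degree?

augmented fourth

D# harmonic minor: D# E# F# G# A# B C##.
The 4th degree is G# and the 7th scale degree is C##.
4 letter names make it a fourth; at 6 semitones (a half step wider than perfect) the quality is augmented.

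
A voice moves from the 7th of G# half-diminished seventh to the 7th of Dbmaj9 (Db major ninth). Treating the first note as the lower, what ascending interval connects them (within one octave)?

diminished 5th

G# half-diminished seventh has F# as its 7th, and Dbmaj9 (Db major ninth) has C as its 7th.
F# up to C is 6 semitones, a half step narrower than a perfect fifth, so the interval is diminished.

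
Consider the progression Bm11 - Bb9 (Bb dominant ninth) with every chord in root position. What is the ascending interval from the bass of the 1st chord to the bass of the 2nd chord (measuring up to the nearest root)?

diminished octave

The roots are B and Bb.
From B to Bb: 11 semitones over an octave = diminished.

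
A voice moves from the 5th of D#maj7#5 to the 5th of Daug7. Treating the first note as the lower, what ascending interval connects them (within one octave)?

D#maj7#5 has A## as its 5th, and Daug7 has A# as its 5th.
8 letter names make it an octave; at 11 semitones (a half step narrower than perfect) the quality is diminished.

diminished octave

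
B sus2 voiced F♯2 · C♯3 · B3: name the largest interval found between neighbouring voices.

Adjacent intervals: F♯2→C♯3 = perfect fifth; C♯3→B3 = minor seventh.
The largest is C♯3 to B3, a minor seventh (10 semitones).

minor seventh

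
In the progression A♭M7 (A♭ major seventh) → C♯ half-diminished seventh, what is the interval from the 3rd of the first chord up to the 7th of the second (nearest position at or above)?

major 7th

A♭M7 (A♭ major seventh) has C as its 3rd, and C♯ half-diminished seventh has B as its 7th.
Counting 7 letters and 11 half steps from C gives a major seventh.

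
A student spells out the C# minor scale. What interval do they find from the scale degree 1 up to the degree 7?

Spelling the C# minor scale: C# D# E F# G# A B.
So we need the interval from C# up to B.
From C# to B: 10 semitones over a seventh = minor.

minor seventh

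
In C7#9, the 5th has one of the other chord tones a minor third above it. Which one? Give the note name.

Bb

C7#9 (C dominant seventh sharp nine) is spelled C-E-G-Bb-D#.
The 5th is G. A minor third above G is Bb.
Bb is the chord's 7th.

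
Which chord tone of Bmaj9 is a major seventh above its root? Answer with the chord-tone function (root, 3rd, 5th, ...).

7th

B major ninth: B D# F# A# C#.
The root is B. A major seventh above B is A#.
A# is the chord's 7th.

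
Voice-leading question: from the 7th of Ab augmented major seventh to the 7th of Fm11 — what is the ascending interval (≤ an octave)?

minor sixth

Ab augmented major seventh has G as its 7th, and Fm11 has Eb as its 7th.
6 letter names make it a sixth; at 8 semitones (a half step narrower than major) the quality is minor.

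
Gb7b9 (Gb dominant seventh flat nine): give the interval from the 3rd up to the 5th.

minor third

Gb7b9 is spelled Gb–Bb–Db–Fb–Abb.
That puts Bb below Db.
3 letter names make it a third; at 3 semitones (a half step narrower than major) the quality is minor.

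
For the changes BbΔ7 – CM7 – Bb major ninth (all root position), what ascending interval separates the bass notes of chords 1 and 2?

The roots are Bb and C.
From Bb to C is 2 semitones, exactly the major second.

major second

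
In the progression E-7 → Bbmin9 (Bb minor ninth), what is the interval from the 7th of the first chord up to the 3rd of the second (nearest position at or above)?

E-7 has D as its 7th, and Bbmin9 (Bb minor ninth) has Db as its 3rd.
8 letter names make it an octave; at 11 semitones (a half step narrower than perfect) the quality is diminished.

d8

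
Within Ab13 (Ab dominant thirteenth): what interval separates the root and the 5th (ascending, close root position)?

perfect fifth

Ab13 (Ab dominant thirteenth) is spelled Ab-C-Eb-Gb-Bb-F.
The root is Ab and the 5th is Eb.
From Ab to Eb is 7 semitones, exactly the perfect fifth.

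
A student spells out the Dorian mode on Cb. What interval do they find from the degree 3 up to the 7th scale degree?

Spelling the Dorian mode on Cb: Cb Db Ebb Fb Gb Ab Bbb.
So we need the interval from Ebb up to Bbb.
Counting 5 letters and 7 half steps from Ebb gives a perfect fifth.

perfect 5th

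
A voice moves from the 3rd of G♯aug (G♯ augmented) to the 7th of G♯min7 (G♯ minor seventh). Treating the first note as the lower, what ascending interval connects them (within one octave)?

The 3rd of G♯aug (G♯ augmented) is B♯; the 7th of G♯min7 (G♯ minor seventh) is F♯.
5 letter names make it a fifth; at 6 semitones (a half step narrower than perfect) the quality is diminished.

diminished fifth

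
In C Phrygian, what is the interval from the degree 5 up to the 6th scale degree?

minor 2nd

Spelling C Phrygian: C Db Eb F G Ab Bb.
The degree 5 is G and the degree 6 is Ab.
2 letter names make it a second; at 1 semitone (a half step narrower than major) the quality is minor.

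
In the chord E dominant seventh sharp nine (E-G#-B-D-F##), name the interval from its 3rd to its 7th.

diminished fifth

The 3rd is G# and the 7th is D.
G# up to D is 6 semitones, a half step narrower than a perfect fifth, so the interval is diminished.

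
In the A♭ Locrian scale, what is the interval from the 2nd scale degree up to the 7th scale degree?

M6

The scale runs A♭ B𝄫 C♭ D♭ E𝄫 F♭ G♭.
So we need the interval from B𝄫 up to G♭.
Counting 6 letters and 9 half steps from B𝄫 gives a major sixth.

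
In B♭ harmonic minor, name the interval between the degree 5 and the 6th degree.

Spelling B♭ harmonic minor: B♭ C D♭ E♭ F G♭ A.
The degree 5 is F and the scale degree 6 is G♭.
From F to G♭: 1 semitone over a second = minor.

minor second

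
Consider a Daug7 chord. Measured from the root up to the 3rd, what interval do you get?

major 3rd

D augmented seventh: D, F♯, A♯, C.
The root is D and the 3rd is F♯.
From D to F♯ is 4 semitones, exactly the major third.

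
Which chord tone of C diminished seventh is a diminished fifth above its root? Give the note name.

The chord tones of C diminished seventh are C, Eb, Gb, Bbb.
The root is C. A diminished fifth above C is Gb.
Gb is the chord's 5th.

Gb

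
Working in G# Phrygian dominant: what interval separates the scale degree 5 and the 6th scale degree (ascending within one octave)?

G# phrygian dominant: G# A B# C# D# E F#.
That puts D# below E.
2 letter names make it a second; at 1 semitone (a half step narrower than major) the quality is minor.

minor 2nd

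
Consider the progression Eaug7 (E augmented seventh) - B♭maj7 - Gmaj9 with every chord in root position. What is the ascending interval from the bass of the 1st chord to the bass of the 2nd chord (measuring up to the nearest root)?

The roots are E and B♭.
5 letter names make it a fifth; at 6 semitones (a half step narrower than perfect) the quality is diminished.

diminished 5th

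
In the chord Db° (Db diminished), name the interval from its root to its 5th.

Db diminished is spelled Db, Fb, Abb.
So we need the interval from Db up to Abb.
From Db to Abb: 6 semitones over a fifth = diminished.

diminished fifth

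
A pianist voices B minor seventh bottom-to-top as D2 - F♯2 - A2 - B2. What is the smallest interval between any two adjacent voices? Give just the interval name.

major second

Adjacent intervals: D2→F♯2 = major third; F♯2→A2 = minor third; A2→B2 = major second.
The smallest is A2 to B2, a major second (2 semitones).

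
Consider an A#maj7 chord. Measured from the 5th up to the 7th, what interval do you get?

Spelling the chord: A#-C##-E#-G##.
5th = E#; 7th = G##.
E# up to G## spans 3 letter names and 4 semitones — a major third.

major 3rd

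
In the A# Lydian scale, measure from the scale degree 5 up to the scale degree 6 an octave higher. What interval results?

A# lydian: A# B# C## D## E# F## G##.
So we need the interval from E# up to F##.
Counting 9 letters and 14 half steps from E# gives a major ninth.

major ninth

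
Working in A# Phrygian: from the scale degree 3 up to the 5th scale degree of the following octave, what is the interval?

major 10th

A# phrygian: A# B C# D# E# F# G#.
Scale degree 3 = C#; 5th scale degree (up an octave) = E#.
From C# to E# is 16 semitones, exactly the major tenth.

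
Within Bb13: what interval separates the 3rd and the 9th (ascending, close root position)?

m7

The chord tones of Bb13 are Bb-D-F-Ab-C-G.
The 3rd is D and the 9th is C.
From D to C: 10 semitones over a seventh = minor.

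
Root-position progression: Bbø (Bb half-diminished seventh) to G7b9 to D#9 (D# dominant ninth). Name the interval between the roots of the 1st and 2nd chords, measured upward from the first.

The roots are Bb and G.
Counting 6 letters and 9 half steps from Bb gives a major sixth.

major 6th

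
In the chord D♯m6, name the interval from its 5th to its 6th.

D♯min6 (D♯ minor sixth) is spelled D♯ F♯ A♯ B♯.
That puts A♯ below B♯.
Counting 2 letters and 2 half steps from A♯ gives a major second.

major 2nd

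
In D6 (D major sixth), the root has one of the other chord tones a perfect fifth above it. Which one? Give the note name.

A

D6 (D major sixth): D–F♯–A–B.
The root is D. A perfect fifth above D is A.
A is the chord's 5th.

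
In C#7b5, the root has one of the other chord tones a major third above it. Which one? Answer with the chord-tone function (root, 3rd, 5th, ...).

3rd

The chord tones of C#7b5 are C# E# G B.
The root is C#. A major third above C# is E#.
E# is the chord's 3rd.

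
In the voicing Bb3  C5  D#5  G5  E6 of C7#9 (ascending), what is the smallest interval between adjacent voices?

augmented 2nd

Adjacent intervals: Bb3→C5 = major ninth; C5→D#5 = augmented second; D#5→G5 = diminished fourth; G5→E6 = major sixth.
The smallest is C5 to D#5, an augmented second (3 semitones).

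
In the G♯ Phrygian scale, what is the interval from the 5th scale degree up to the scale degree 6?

minor second

Spelling the G♯ Phrygian scale: G♯ A B C♯ D♯ E F♯.
The 5th scale degree is D♯ and the 6th scale degree is E.
2 letter names make it a second; at 1 semitone (a half step narrower than major) the quality is minor.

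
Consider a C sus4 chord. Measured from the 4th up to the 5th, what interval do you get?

M2

Csus4 is spelled C-F-G.
That puts F below G.
F up to G spans 2 letter names and 2 semitones — a major second.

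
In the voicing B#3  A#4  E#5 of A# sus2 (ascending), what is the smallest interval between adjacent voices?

perfect 5th

Adjacent intervals: B#3→A#4 = minor seventh; A#4→E#5 = perfect fifth.
The smallest is A#4 to E#5, a perfect fifth (7 semitones).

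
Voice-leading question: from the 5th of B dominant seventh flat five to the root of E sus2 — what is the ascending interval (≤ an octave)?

M7

B dominant seventh flat five has F as its 5th, and E sus2 has E as its root.
From F to E is 11 semitones, exactly the major seventh.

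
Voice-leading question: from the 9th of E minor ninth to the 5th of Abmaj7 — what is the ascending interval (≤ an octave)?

diminished 7th

The 9th of E minor ninth is F#; the 5th of Abmaj7 is Eb.
From F# to Eb: 9 semitones over a seventh = diminished.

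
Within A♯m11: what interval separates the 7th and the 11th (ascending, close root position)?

A♯m11 (A♯ minor eleventh) is spelled A♯–C♯–E♯–G♯–B♯–D♯.
7th = G♯; 11th = D♯.
G♯ up to D♯ spans 5 letter names and 7 semitones — a perfect fifth.

P5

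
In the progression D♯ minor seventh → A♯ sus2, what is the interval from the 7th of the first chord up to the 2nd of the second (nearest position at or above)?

M7

The 7th of D♯ minor seventh is C♯; the 2nd of A♯ sus2 is B♯.
Counting 7 letters and 11 half steps from C♯ gives a major seventh.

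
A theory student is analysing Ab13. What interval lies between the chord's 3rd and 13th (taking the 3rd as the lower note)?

perfect eleventh

The chord tones of Ab13 are Ab–C–Eb–Gb–Bb–F.
The 3rd is C and the 13th is F.
Counting 11 letters and 17 half steps from C gives a perfect eleventh.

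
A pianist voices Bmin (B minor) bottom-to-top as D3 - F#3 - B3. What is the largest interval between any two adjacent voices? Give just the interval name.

Adjacent intervals: D3→F#3 = major third; F#3→B3 = perfect fourth.
The largest is F#3 to B3, a perfect fourth (5 semitones).

perfect fourth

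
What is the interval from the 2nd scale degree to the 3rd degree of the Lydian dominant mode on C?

M2

C lydian dominant: C D E F# G A Bb.
2nd scale degree = D; 3rd degree = E.
From D to E is 2 semitones, exactly the major second.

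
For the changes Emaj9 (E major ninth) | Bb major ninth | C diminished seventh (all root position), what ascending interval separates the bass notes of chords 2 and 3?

The roots are Bb and C.
From Bb to C is 2 semitones, exactly the major second.

major second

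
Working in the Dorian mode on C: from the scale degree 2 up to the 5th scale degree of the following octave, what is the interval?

C dorian: C D Eb F G A Bb.
The scale degree 2 is D and the 5th scale degree (up an octave) is G.
Counting 11 letters and 17 half steps from D gives a perfect eleventh.

perfect eleventh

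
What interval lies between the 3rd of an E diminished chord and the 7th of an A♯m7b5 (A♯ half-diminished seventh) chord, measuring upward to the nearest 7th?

augmented unison

E diminished has G as its 3rd, and A♯m7b5 (A♯ half-diminished seventh) has G♯ as its 7th.
G up to G♯ is 1 semitone, a half step wider than a perfect unison, so the interval is augmented.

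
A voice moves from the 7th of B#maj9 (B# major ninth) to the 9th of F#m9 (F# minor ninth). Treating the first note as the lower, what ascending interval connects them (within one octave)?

The 7th of B#maj9 (B# major ninth) is A##; the 9th of F#m9 (F# minor ninth) is G#.
A## up to G# is 9 semitones, a whole step narrower than a major seventh, so the interval is diminished.

diminished seventh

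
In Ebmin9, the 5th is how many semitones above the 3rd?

The chord tones of Ebmin9 (Eb minor ninth) are Eb–Gb–Bb–Db–F.
Gb to Bb is a major third: 4 semitones.

4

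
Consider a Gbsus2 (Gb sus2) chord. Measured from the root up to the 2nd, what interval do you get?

major second

Gbsus2: Gb-Ab-Db.
Root = Gb; 2nd = Ab.
Gb up to Ab spans 2 letter names and 2 semitones — a major second.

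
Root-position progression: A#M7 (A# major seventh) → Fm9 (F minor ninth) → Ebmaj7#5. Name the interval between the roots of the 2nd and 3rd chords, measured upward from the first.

The roots are F and Eb.
F up to Eb is 10 semitones, a half step narrower than a major seventh, so the interval is minor.

minor seventh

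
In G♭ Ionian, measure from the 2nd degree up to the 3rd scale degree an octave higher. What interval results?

Spelling G♭ Ionian: G♭ A♭ B♭ C♭ D♭ E♭ F.
That puts A♭ below B♭.
From A♭ to B♭ is 14 semitones, exactly the major ninth.

major 9th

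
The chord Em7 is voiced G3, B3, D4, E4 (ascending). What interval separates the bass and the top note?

major 6th

The outer voices are G3 and E4.
From G to E is 9 semitones, exactly the major sixth.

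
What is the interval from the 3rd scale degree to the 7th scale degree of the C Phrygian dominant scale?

Spelling the C Phrygian dominant scale: C D♭ E F G A♭ B♭.
That puts E below B♭.
From E to B♭: 6 semitones over a fifth = diminished.

diminished fifth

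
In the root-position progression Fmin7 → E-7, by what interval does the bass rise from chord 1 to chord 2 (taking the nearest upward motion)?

The roots are F and E.
F up to E spans 7 letter names and 11 semitones — a major seventh.

major seventh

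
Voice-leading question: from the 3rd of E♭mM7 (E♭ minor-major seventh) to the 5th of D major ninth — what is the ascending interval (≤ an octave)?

The 3rd of E♭mM7 (E♭ minor-major seventh) is G♭; the 5th of D major ninth is A.
G♭ up to A is 3 semitones, a half step wider than a major second, so the interval is augmented.

augmented second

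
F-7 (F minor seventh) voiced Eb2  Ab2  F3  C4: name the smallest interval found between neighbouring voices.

perfect fourth

Adjacent intervals: Eb2→Ab2 = perfect fourth; Ab2→F3 = major sixth; F3→C4 = perfect fifth.
The smallest is Eb2 to Ab2, a perfect fourth (5 semitones).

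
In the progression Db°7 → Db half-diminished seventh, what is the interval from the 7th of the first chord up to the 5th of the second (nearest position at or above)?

major sixth

Db°7 has Cbb as its 7th, and Db half-diminished seventh has Abb as its 5th.
Cbb up to Abb spans 6 letter names and 9 semitones — a major sixth.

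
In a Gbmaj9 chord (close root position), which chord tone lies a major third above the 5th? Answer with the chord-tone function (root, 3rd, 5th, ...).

Spelling the chord: Gb Bb Db F Ab.
The 5th is Db. A major third above Db is F.
F is the chord's 7th.

7th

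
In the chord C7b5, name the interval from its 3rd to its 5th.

diminished third

C7b5 is spelled C, E, G♭, B♭.
So we need the interval from E up to G♭.
3 letter names make it a third; at 2 semitones (a whole step narrower than major) the quality is diminished.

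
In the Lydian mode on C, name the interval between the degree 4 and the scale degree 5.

minor second

The scale runs C D E F♯ G A B.
Degree 4 = F♯; 5th degree = G.
2 letter names make it a second; at 1 semitone (a half step narrower than major) the quality is minor.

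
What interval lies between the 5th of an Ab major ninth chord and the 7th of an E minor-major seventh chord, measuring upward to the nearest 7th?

The 5th of Ab major ninth is Eb; the 7th of E minor-major seventh is D#.
Eb up to D# is 12 semitones, a half step wider than a major seventh, so the interval is augmented.

augmented 7th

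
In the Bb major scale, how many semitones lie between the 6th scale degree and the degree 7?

2

The scale is Bb C D Eb F G A.
G up to A is a major second — 2 semitones.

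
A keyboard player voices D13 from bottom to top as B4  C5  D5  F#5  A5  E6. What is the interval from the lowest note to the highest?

The outer voices are B4 and E6.
Counting 11 letters and 17 half steps from B gives a perfect eleventh.

perfect eleventh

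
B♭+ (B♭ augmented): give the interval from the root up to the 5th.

The chord tones of B♭ augmented are B♭ D F♯.
So we need the interval from B♭ up to F♯.
5 letter names make it a fifth; at 8 semitones (a half step wider than perfect) the quality is augmented.

augmented fifth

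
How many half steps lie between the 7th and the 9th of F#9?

4

The chord tones of F#9 are F# A# C# E G#.
E to G# is a major third: 4 semitones.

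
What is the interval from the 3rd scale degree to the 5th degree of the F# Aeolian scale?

major third

The scale runs F# G# A B C# D E.
That puts A below C#.
From A to C# is 4 semitones, exactly the major third.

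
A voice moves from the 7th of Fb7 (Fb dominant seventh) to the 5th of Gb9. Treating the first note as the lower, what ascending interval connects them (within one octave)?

The 7th of Fb7 (Fb dominant seventh) is Ebb; the 5th of Gb9 is Db.
Counting 7 letters and 11 half steps from Ebb gives a major seventh.

major seventh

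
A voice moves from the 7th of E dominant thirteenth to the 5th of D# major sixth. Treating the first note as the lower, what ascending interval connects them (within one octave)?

E dominant thirteenth has D as its 7th, and D# major sixth has A# as its 5th.
5 letter names make it a fifth; at 8 semitones (a half step wider than perfect) the quality is augmented.

A5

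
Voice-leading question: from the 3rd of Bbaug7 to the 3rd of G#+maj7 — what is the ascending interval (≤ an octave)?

The 3rd of Bbaug7 is D; the 3rd of G#+maj7 is B#.
6 letter names make it a sixth; at 10 semitones (a half step wider than major) the quality is augmented.

A6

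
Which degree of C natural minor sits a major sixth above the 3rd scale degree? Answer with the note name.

The scale is C D Eb F G Ab Bb.
The 3rd scale degree is Eb; a major sixth above that is C — scale degree 1.

C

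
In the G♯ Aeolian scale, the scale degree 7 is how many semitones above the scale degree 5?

3

The scale is G♯ A♯ B C♯ D♯ E F♯.
D♯ up to F♯ is a minor third — 3 semitones.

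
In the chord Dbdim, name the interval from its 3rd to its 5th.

minor third

Db°: Db–Fb–Abb.
That puts Fb below Abb.
From Fb to Abb: 3 semitones over a third = minor.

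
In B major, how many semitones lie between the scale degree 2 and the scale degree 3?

2

The scale is B C# D# E F# G# A#.
C# up to D# is a major second — 2 semitones.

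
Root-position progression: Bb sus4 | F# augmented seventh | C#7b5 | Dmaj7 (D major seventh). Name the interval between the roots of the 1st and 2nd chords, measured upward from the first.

augmented fifth

The roots are Bb and F#.
5 letter names make it a fifth; at 8 semitones (a half step wider than perfect) the quality is augmented.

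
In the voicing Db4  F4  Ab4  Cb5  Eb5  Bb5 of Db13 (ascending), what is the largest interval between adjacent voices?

Adjacent intervals: Db4→F4 = major third; F4→Ab4 = minor third; Ab4→Cb5 = minor third; Cb5→Eb5 = major third; Eb5→Bb5 = perfect fifth.
The largest is Eb5 to Bb5, a perfect fifth (7 semitones).

P5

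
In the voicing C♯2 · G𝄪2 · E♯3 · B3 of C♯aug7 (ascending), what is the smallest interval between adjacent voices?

Adjacent intervals: C♯2→G𝄪2 = augmented fifth; G𝄪2→E♯3 = minor sixth; E♯3→B3 = diminished fifth.
The smallest is E♯3 to B3, a diminished fifth (6 semitones).

diminished 5th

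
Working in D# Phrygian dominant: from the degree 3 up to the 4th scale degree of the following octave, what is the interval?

minor ninth

D# phrygian dominant: D# E F## G# A# B C#.
That puts F## below G#.
F## up to G# is 13 semitones, a half step narrower than a major ninth, so the interval is minor.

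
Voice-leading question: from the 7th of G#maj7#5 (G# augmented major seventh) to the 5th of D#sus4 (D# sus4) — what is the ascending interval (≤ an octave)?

minor third

The 7th of G#maj7#5 (G# augmented major seventh) is F##; the 5th of D#sus4 (D# sus4) is A#.
F## up to A# is 3 semitones, a half step narrower than a major third, so the interval is minor.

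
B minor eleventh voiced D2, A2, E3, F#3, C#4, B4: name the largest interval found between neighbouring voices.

minor 7th

Adjacent intervals: D2→A2 = perfect fifth; A2→E3 = perfect fifth; E3→F#3 = major second; F#3→C#4 = perfect fifth; C#4→B4 = minor seventh.
The largest is C#4 to B4, a minor seventh (10 semitones).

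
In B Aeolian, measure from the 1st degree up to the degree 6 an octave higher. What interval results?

Spelling B Aeolian: B C# D E F# G A.
1st degree = B; 6th scale degree (up an octave) = G.
13 letter names make it a thirteenth; at 20 semitones (a half step narrower than major) the quality is minor.

minor 13th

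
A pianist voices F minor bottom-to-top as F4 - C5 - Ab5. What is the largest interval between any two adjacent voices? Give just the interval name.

minor 6th

Adjacent intervals: F4→C5 = perfect fifth; C5→Ab5 = minor sixth.
The largest is C5 to Ab5, a minor sixth (8 semitones).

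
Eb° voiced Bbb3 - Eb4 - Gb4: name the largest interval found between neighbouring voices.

augmented fourth

Adjacent intervals: Bbb3→Eb4 = augmented fourth; Eb4→Gb4 = minor third.
The largest is Bbb3 to Eb4, an augmented fourth (6 semitones).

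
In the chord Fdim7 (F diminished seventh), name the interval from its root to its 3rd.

Fdim7: F Ab Cb Ebb.
So we need the interval from F up to Ab.
From F to Ab: 3 semitones over a third = minor.

m3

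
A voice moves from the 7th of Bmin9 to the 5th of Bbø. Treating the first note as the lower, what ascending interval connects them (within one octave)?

diminished sixth

Bmin9 has A as its 7th, and Bbø has Fb as its 5th.
From A to Fb: 7 semitones over a sixth = diminished.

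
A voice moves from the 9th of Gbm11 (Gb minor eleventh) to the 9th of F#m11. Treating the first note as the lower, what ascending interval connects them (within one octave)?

Gbm11 (Gb minor eleventh) has Ab as its 9th, and F#m11 has G# as its 9th.
Ab up to G# is 12 semitones, a half step wider than a major seventh, so the interval is augmented.

augmented 7th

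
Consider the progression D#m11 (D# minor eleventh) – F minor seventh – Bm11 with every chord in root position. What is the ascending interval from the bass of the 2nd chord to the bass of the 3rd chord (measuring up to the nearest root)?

augmented fourth

The roots are F and B.
4 letter names make it a fourth; at 6 semitones (a half step wider than perfect) the quality is augmented.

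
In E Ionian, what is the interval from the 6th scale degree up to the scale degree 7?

major second

E major: E F# G# A B C# D#.
So we need the interval from C# up to D#.
C# up to D# spans 2 letter names and 2 semitones — a major second.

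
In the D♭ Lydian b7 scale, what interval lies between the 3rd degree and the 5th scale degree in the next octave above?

minor tenth

D♭ lydian dominant: D♭ E♭ F G A♭ B♭ C♭.
So we need the interval from F up to A♭.
From F to A♭: 15 semitones over a tenth = minor.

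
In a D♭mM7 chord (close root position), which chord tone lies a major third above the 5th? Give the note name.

C

The chord tones of D♭mM7 are D♭ F♭ A♭ C.
The 5th is A♭. A major third above A♭ is C.
C is the chord's 7th.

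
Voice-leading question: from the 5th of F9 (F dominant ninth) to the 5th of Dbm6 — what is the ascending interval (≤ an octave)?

The 5th of F9 (F dominant ninth) is C; the 5th of Dbm6 is Ab.
6 letter names make it a sixth; at 8 semitones (a half step narrower than major) the quality is minor.

minor 6th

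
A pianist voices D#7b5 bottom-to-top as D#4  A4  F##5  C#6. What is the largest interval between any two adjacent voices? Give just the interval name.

augmented 6th

Adjacent intervals: D#4→A4 = diminished fifth; A4→F##5 = augmented sixth; F##5→C#6 = diminished fifth.
The largest is A4 to F##5, an augmented sixth (10 semitones).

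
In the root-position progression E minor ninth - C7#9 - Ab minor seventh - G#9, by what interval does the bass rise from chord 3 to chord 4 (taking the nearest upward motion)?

augmented seventh

The roots are Ab and G#.
Ab up to G# is 12 semitones, a half step wider than a major seventh, so the interval is augmented.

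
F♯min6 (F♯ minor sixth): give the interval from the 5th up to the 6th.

The chord tones of F♯m6 are F♯-A-C♯-D♯.
That puts C♯ below D♯.
C♯ up to D♯ spans 2 letter names and 2 semitones — a major second.

major second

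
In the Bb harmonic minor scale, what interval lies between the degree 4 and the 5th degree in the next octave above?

Spelling the Bb harmonic minor scale: Bb C Db Eb F Gb A.
So we need the interval from Eb up to F.
Eb up to F spans 9 letter names and 14 semitones — a major ninth.

major ninth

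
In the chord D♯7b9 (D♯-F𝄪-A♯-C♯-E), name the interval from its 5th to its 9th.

diminished fifth

The 5th is A♯ and the 9th is E.
A♯ up to E is 6 semitones, a half step narrower than a perfect fifth, so the interval is diminished.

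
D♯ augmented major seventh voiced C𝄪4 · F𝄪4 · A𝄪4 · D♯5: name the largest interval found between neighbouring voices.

Adjacent intervals: C𝄪4→F𝄪4 = perfect fourth; F𝄪4→A𝄪4 = major third; A𝄪4→D♯5 = diminished fourth.
The largest is C𝄪4 to F𝄪4, a perfect fourth (5 semitones).

perfect 4th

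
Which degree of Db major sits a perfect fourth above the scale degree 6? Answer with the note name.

Eb

The scale is Db Eb F Gb Ab Bb C.
The scale degree 6 is Bb; a perfect fourth above that is Eb — scale degree 2.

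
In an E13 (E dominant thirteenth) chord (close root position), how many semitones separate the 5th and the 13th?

E13: E-G♯-B-D-F♯-C♯.
B to C♯ is a major ninth: 14 semitones.

14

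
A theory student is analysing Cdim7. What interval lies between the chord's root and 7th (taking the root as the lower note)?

C°7: C–E♭–G♭–B𝄫.
That puts C below B𝄫.
From C to B𝄫: 9 semitones over a seventh = diminished.

d7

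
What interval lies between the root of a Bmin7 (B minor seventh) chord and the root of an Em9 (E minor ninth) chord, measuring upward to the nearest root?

perfect 4th

The root of Bmin7 (B minor seventh) is B; the root of Em9 (E minor ninth) is E.
Counting 4 letters and 5 half steps from B gives a perfect fourth.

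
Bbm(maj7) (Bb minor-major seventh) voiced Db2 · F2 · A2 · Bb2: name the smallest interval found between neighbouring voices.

Adjacent intervals: Db2→F2 = major third; F2→A2 = major third; A2→Bb2 = minor second.
The smallest is A2 to Bb2, a minor second (1 semitone).

minor second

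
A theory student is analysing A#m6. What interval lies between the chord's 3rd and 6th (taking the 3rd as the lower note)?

A#min6 (A# minor sixth): A# C# E# F##.
So we need the interval from C# up to F##.
C# up to F## is 6 semitones, a half step wider than a perfect fourth, so the interval is augmented.

augmented fourth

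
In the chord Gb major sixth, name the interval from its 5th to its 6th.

major second

Gb6 is spelled Gb, Bb, Db, Eb.
5th = Db; 6th = Eb.
From Db to Eb is 2 semitones, exactly the major second.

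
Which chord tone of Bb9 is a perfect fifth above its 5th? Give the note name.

C

Bb9 (Bb dominant ninth) is spelled Bb D F Ab C.
The 5th is F. A perfect fifth above F is C.
C is the chord's 9th.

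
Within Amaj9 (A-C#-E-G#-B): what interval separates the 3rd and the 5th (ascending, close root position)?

minor third

The 3rd is C# and the 5th is E.
C# up to E is 3 semitones, a half step narrower than a major third, so the interval is minor.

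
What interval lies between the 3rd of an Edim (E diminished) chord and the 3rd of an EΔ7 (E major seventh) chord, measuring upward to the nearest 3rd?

augmented 1st

The 3rd of Edim (E diminished) is G; the 3rd of EΔ7 (E major seventh) is G#.
From G to G#: 1 semitone over a unison = augmented.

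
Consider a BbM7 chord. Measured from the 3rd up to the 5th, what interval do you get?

minor 3rd

The chord tones of Bb major seventh are Bb–D–F–A.
The 3rd is D and the 5th is F.
3 letter names make it a third; at 3 semitones (a half step narrower than major) the quality is minor.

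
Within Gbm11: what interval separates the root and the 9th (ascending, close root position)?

The chord tones of Gbm11 are Gb-Bbb-Db-Fb-Ab-Cb.
That puts Gb below Ab.
From Gb to Ab is 14 semitones, exactly the major ninth.

major ninth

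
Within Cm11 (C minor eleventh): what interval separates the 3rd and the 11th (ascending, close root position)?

major ninth

The chord tones of Cm11 (C minor eleventh) are C, Eb, G, Bb, D, F.
The 3rd is Eb and the 11th is F.
From Eb to F is 14 semitones, exactly the major ninth.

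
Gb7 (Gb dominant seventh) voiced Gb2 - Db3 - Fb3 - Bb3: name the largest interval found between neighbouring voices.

Adjacent intervals: Gb2→Db3 = perfect fifth; Db3→Fb3 = minor third; Fb3→Bb3 = augmented fourth.
The largest is Gb2 to Db3, a perfect fifth (7 semitones).

P5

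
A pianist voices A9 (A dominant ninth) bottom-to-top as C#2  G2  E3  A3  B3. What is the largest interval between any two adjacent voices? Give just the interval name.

M6

Adjacent intervals: C#2→G2 = diminished fifth; G2→E3 = major sixth; E3→A3 = perfect fourth; A3→B3 = major second.
The largest is G2 to E3, a major sixth (9 semitones).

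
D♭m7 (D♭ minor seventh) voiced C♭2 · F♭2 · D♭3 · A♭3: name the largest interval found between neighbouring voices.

major 6th

Adjacent intervals: C♭2→F♭2 = perfect fourth; F♭2→D♭3 = major sixth; D♭3→A♭3 = perfect fifth.
The largest is F♭2 to D♭3, a major sixth (9 semitones).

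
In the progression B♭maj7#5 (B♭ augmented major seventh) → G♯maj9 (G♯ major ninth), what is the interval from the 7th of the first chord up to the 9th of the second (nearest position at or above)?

B♭maj7#5 (B♭ augmented major seventh) has A as its 7th, and G♯maj9 (G♯ major ninth) has A♯ as its 9th.
A up to A♯ is 1 semitone, a half step wider than a perfect unison, so the interval is augmented.

augmented 1st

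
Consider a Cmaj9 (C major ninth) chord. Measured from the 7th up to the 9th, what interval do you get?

Cmaj9 (C major ninth) is spelled C E G B D.
So we need the interval from B up to D.
B up to D is 3 semitones, a half step narrower than a major third, so the interval is minor.

minor 3rd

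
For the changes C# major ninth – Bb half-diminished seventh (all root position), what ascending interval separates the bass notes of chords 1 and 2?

diminished seventh

The roots are C# and Bb.
C# up to Bb is 9 semitones, a whole step narrower than a major seventh, so the interval is diminished.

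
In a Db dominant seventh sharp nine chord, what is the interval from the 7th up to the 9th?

augmented third

The chord tones of Db dominant seventh sharp nine are Db, F, Ab, Cb, E.
The 7th is Cb and the 9th is E.
3 letter names make it a third; at 5 semitones (a half step wider than major) the quality is augmented.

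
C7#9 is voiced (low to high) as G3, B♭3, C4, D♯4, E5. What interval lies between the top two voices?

Those voices are D♯4 and E5.
From D♯ to E: 13 semitones over a ninth = minor.

minor ninth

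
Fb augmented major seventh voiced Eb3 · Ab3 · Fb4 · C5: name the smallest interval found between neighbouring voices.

perfect fourth

Adjacent intervals: Eb3→Ab3 = perfect fourth; Ab3→Fb4 = minor sixth; Fb4→C5 = augmented fifth.
The smallest is Eb3 to Ab3, a perfect fourth (5 semitones).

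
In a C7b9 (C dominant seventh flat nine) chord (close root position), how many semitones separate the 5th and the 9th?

C7b9 (C dominant seventh flat nine) is spelled C, E, G, B♭, D♭.
G to D♭ is a diminished fifth: 6 semitones.

6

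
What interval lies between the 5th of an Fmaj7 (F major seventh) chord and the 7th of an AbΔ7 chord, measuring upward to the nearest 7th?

perfect fifth

The 5th of Fmaj7 (F major seventh) is C; the 7th of AbΔ7 is G.
Counting 5 letters and 7 half steps from C gives a perfect fifth.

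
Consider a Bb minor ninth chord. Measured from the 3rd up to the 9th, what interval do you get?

The chord tones of Bb minor ninth are Bb Db F Ab C.
The 3rd is Db and the 9th is C.
Db up to C spans 7 letter names and 11 semitones — a major seventh.

major 7th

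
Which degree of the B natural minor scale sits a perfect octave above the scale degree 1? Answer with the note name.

B

The scale is B C# D E F# G A.
The scale degree 1 is B; a perfect octave above that is B — scale degree 1.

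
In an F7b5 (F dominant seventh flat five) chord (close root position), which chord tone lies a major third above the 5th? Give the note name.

Spelling the chord: F-A-C♭-E♭.
The 5th is C♭. A major third above C♭ is E♭.
E♭ is the chord's 7th.

Eb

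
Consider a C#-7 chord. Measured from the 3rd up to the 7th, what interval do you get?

C#-7 (C# minor seventh): C#–E–G#–B.
That puts E below B.
From E to B is 7 semitones, exactly the perfect fifth.

perfect fifth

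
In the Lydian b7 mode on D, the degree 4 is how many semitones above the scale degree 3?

The scale is D E F# G# A B C.
F# up to G# is a major second — 2 semitones.

2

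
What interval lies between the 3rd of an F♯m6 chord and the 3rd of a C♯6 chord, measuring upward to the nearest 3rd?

F♯m6 has A as its 3rd, and C♯6 has E♯ as its 3rd.
A up to E♯ is 8 semitones, a half step wider than a perfect fifth, so the interval is augmented.

A5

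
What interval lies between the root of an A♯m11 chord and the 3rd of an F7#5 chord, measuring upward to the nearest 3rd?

diminished octave

The root of A♯m11 is A♯; the 3rd of F7#5 is A.
8 letter names make it an octave; at 11 semitones (a half step narrower than perfect) the quality is diminished.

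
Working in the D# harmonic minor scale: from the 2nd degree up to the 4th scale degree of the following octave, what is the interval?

The scale runs D# E# F# G# A# B C##.
2nd degree = E#; 4th scale degree (up an octave) = G#.
From E# to G#: 15 semitones over a tenth = minor.

m10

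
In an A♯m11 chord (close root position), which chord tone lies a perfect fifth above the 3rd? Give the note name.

The chord tones of A♯m11 (A♯ minor eleventh) are A♯ C♯ E♯ G♯ B♯ D♯.
The 3rd is C♯. A perfect fifth above C♯ is G♯.
G♯ is the chord's 7th.

G#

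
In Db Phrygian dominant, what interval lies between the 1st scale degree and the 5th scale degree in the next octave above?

perfect twelfth

The scale runs Db Ebb F Gb Ab Bbb Cb.
So we need the interval from Db up to Ab.
Counting 12 letters and 19 half steps from Db gives a perfect twelfth.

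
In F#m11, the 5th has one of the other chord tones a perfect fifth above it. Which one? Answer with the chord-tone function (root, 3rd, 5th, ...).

Spelling the chord: F#, A, C#, E, G#, B.
The 5th is C#. A perfect fifth above C# is G#.
G# is the chord's 9th.

9th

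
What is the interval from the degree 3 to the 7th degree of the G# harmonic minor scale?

augmented fifth

G# harmonic minor: G# A# B C# D# E F##.
The degree 3 is B and the degree 7 is F##.
B up to F## is 8 semitones, a half step wider than a perfect fifth, so the interval is augmented.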